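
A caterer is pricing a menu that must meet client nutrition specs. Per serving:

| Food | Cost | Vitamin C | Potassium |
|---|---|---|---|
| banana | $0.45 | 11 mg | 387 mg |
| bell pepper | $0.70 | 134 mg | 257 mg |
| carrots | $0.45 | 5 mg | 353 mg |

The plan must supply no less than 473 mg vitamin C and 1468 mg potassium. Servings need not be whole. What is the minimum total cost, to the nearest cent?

$3.07

Check every corner: each single food scaled to meet both minima, and each pair solved so both constraints bind.
banana only: max(473/11, 1468/387) = 43 servings → $19.35.
bell pepper only: max(473/134, 1468/257) = 5.712 servings → $4.00.
carrots only: max(473/5, 1468/353) = 94.6 servings → $42.57.
banana + bell pepper with both tight: 1.533 servings and 3.404 servings → $3.07.
banana + carrots with both targets exact would need a negative amount; discard.
bell pepper + carrots with both tight: 3.469 servings and 1.633 servings → $3.16.
So the least-cost plan costs $3.07.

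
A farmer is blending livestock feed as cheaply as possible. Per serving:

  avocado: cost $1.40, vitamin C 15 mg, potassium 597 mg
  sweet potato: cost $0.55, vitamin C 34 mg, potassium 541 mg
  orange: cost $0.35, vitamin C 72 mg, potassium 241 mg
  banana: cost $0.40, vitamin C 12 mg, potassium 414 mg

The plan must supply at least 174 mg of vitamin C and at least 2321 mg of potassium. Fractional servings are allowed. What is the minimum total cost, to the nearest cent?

For a min-cost LP with two ≥-constraints, a basic feasible solution has at most two positive variables.
avocado only: max(174/15, 2321/597) = 11.6 servings → $16.24.
sweet potato only: max(174/34, 2321/541) = 5.118 servings → $2.81.
orange only: max(174/72, 2321/241) = 9.631 servings → $3.37.
banana only: max(174/12, 2321/414) = 14.5 servings → $5.80.
avocado + sweet potato: the both-tight solution has a negative serving — not a feasible corner.
avocado + orange with both tight: 3.18 servings and 1.754 servings → $5.07.
avocado + banana with both targets exact would need a negative amount; discard.
sweet potato + orange with both tight: 4.07 servings and 0.4948 servings → $2.41.
sweet potato + banana: the both-tight solution has a negative serving — not a feasible corner.
orange + banana with both tight: 1.642 servings and 4.651 servings → $2.43.
The minimum over all feasible corners is $2.41.

$2.41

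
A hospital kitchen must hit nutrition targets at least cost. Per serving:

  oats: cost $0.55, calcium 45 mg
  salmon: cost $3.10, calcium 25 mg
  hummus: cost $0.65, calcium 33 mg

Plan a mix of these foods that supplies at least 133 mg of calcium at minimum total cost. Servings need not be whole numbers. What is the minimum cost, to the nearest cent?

Cost per mg of calcium: oats $0.0122, hummus $0.0197, salmon $0.1240.
With no serving limits, use only oats: 133 mg / 45 mg = 2.956 servings × $0.55 = $1.63.

$1.63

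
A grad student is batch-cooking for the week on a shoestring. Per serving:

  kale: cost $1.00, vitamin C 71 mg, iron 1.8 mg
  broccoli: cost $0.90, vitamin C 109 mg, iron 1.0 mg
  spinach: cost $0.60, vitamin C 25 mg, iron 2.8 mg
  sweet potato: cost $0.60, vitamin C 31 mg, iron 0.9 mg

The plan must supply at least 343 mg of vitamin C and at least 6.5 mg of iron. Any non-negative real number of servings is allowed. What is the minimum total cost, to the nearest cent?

Two binding constraints pin down two serving amounts, so the optimal mix uses at most two foods. The candidates are each food alone (scaled to the tighter of vitamin C/iron) and each pair with both constraints tight.
kale only: max(343/71, 6.5/1.8) = 4.831 servings → $4.83.
broccoli only: max(343/109, 6.5/1.0) = 6.5 servings → $5.85.
spinach only: max(343/25, 6.5/2.8) = 13.72 servings → $8.23.
sweet potato only: max(343/31, 6.5/0.9) = 11.06 servings → $6.64.
kale + broccoli with both tight: 2.919 servings and 1.245 servings → $4.04.
kale + spinach: intersection lies outside the first quadrant.
kale + sweet potato with both targets exact would need a negative amount; discard.
broccoli + spinach with both tight: 2.848 servings and 1.304 servings → $3.35.
broccoli + sweet potato with both tight: 1.598 servings and 5.447 servings → $4.71.
spinach + sweet potato: the both-tight solution has a negative serving — not a feasible corner.
So the least-cost plan costs $3.35.

$3.35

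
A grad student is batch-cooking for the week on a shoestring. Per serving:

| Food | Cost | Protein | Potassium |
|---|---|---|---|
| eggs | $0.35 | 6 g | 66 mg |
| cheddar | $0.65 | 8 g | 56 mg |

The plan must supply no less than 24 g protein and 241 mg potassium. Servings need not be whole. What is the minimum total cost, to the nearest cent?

The cheapest plan sits at a corner of the feasible region — with two constraints it uses at most two foods.
eggs only: max(24/6, 241/66) = 4 servings → $1.40.
cheddar only: max(24/8, 241/56) = 4.304 servings → $2.80.
eggs + cheddar with both tight: 3.042 servings and 0.7188 servings → $1.53.
So the least-cost plan costs $1.40.

$1.40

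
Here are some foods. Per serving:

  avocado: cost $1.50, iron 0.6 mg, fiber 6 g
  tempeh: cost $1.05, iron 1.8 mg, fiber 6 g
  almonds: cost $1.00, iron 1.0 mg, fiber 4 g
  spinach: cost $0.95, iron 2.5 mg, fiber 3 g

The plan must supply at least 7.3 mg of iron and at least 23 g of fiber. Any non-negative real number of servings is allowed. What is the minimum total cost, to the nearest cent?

$4.13

avocado only: max(7.3/0.6, 23/6) = 12.17 servings → $18.25.
tempeh only: max(7.3/1.8, 23/6) = 4.056 servings → $4.26.
almonds only: max(7.3/1.0, 23/4) = 7.3 servings → $7.30.
spinach only: max(7.3/2.5, 23/3) = 7.667 servings → $7.28.
avocado + tempeh with both targets exact would need a negative amount; discard.
avocado + almonds with both targets exact would need a negative amount; discard.
avocado + spinach with both tight: 2.697 servings and 2.273 servings → $6.20.
tempeh + almonds: the both-tight solution has a negative serving — not a feasible corner.
tempeh + spinach with both tight: 3.708 servings and 0.25 servings → $4.13.
almonds + spinach with both tight: 5.086 servings and 0.8857 servings → $5.93.
So the least-cost plan costs $4.13.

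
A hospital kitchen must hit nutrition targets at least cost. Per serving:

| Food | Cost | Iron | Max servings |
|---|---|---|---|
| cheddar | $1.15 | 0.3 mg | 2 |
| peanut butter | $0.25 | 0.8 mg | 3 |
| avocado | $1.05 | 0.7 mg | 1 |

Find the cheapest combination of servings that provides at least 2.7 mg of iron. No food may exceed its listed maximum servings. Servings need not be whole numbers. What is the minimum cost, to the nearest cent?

$1.20

Cost per mg of iron: peanut butter $0.3125, avocado $1.5000, cheddar $3.8333.
Take 3 servings of peanut butter: +2.4 mg iron for $0.75 (total $0.75, still need 0.3 mg).
Take 0.4286 servings of avocado: +0.3 mg iron for $0.45 (total $1.20, still need 0.0 mg).
Filling from the cheapest source first is optimal under one linear minimum: $1.20.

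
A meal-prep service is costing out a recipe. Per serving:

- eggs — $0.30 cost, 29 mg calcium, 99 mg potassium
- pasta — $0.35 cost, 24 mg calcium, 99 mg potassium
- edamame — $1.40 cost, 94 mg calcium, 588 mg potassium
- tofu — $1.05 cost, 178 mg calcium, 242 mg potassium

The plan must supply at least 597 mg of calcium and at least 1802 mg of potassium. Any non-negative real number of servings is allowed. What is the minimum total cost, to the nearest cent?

eggs only: max(597/29, 1802/99) = 20.59 servings → $6.18.
pasta only: max(597/24, 1802/99) = 24.88 servings → $8.71.
edamame only: max(597/94, 1802/588) = 6.351 servings → $8.89.
tofu only: max(597/178, 1802/242) = 7.446 servings → $7.82.
eggs + pasta: intersection lies outside the first quadrant.
eggs + edamame: the both-tight solution has a negative serving — not a feasible corner.
eggs + tofu with both tight: 16.62 servings and 0.6455 servings → $5.67.
pasta + edamame with both targets exact would need a negative amount; discard.
pasta + tofu with both tight: 14.92 servings and 1.342 servings → $6.63.
edamame + tofu with both tight: 2.152 servings and 2.217 servings → $5.34.
Cheapest feasible corner: $5.34.

$5.34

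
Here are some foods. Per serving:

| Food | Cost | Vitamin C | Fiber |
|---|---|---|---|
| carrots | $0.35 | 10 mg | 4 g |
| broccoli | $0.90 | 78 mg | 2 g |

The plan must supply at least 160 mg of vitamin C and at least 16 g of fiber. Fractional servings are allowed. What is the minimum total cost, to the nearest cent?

The cheapest plan sits at a corner of the feasible region — with two constraints it uses at most two foods.
carrots only: max(160/10, 16/4) = 16 servings → $5.60.
broccoli only: max(160/78, 16/2) = 8 servings → $7.20.
carrots + broccoli with both tight: 3.178 servings and 1.644 servings → $2.59.
Cheapest feasible corner: $2.59.

$2.59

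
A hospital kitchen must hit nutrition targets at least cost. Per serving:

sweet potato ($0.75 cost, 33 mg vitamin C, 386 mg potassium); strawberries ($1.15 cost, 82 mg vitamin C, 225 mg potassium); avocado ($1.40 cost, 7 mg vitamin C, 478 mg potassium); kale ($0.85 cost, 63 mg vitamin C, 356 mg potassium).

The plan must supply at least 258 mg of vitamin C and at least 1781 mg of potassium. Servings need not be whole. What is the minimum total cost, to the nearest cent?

Minimising a linear cost over {vitamin C ≥ 258, potassium ≥ 1781, servings ≥ 0} — the optimum is at a vertex, using one or two foods.
sweet potato only: max(258/33, 1781/386) = 7.818 servings → $5.86.
strawberries only: max(258/82, 1781/225) = 7.916 servings → $9.10.
avocado only: max(258/7, 1781/478) = 36.86 servings → $51.60.
kale only: max(258/63, 1781/356) = 5.003 servings → $4.25.
sweet potato + strawberries with both tight: 3.632 servings and 1.685 servings → $4.66.
sweet potato + avocado: the both-tight solution has a negative serving — not a feasible corner.
sweet potato + kale with both tight: 1.619 servings and 3.247 servings → $3.97.
strawberries + avocado with both tight: 2.947 servings and 2.339 servings → $6.66.
strawberries + kale with both targets exact would need a negative amount; discard.
avocado + kale with both tight: 0.7369 servings and 4.013 servings → $4.44.
Cheapest feasible corner: $3.97.

$3.97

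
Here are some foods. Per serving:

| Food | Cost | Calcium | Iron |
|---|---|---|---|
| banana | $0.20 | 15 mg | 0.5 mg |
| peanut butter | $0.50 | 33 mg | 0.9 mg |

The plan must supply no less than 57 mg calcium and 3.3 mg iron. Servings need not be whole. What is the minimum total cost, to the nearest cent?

$1.32

Minimising a linear cost over {calcium ≥ 57, iron ≥ 3.3, servings ≥ 0} — the optimum is at a vertex, using one or two foods.
banana only: max(57/15, 3.3/0.5) = 6.6 servings → $1.32.
peanut butter only: max(57/33, 3.3/0.9) = 3.667 servings → $1.83.
banana + peanut butter: intersection lies outside the first quadrant.
The minimum over all feasible corners is $1.32.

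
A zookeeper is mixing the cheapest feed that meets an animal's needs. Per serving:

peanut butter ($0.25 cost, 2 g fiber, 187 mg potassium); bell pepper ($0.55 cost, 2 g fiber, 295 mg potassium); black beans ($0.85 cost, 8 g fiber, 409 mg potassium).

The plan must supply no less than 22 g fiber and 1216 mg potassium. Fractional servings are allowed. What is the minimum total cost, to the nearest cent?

Check every corner: each single food scaled to meet both minima, and each pair solved so both constraints bind.
peanut butter only: max(22/2, 1216/187) = 11 servings → $2.75.
bell pepper only: max(22/2, 1216/295) = 11 servings → $6.05.
black beans only: max(22/8, 1216/409) = 2.973 servings → $2.53.
peanut butter + bell pepper: the both-tight solution has a negative serving — not a feasible corner.
peanut butter + black beans with both tight: 1.077 servings and 2.481 servings → $2.38.
bell pepper + black beans with both tight: 0.4734 servings and 2.632 servings → $2.50.
The minimum over all feasible corners is $2.38.

$2.38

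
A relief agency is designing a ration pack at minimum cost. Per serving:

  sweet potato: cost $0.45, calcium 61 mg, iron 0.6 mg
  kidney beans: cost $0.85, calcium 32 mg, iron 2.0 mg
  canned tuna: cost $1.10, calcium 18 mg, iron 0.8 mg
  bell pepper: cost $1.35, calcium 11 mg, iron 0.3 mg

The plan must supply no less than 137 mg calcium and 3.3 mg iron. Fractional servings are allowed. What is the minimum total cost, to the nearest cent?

This is a tiny linear program; its minimum lies at a vertex of the feasible set. List the vertices and price them.
sweet potato only: max(137/61, 3.3/0.6) = 5.5 servings → $2.48.
kidney beans only: max(137/32, 3.3/2.0) = 4.281 servings → $3.64.
canned tuna only: max(137/18, 3.3/0.8) = 7.611 servings → $8.37.
bell pepper only: max(137/11, 3.3/0.3) = 12.45 servings → $16.81.
sweet potato + kidney beans with both tight: 1.638 servings and 1.159 servings → $1.72.
sweet potato + canned tuna with both tight: 1.321 servings and 3.134 servings → $4.04.
sweet potato + bell pepper with both tight: 0.4103 servings and 10.18 servings → $13.93.
kidney beans + canned tuna: the both-tight solution has a negative serving — not a feasible corner.
kidney beans + bell pepper with both targets exact would need a negative amount; discard.
canned tuna + bell pepper with both targets exact would need a negative amount; discard.
The minimum over all feasible corners is $1.72.

$1.72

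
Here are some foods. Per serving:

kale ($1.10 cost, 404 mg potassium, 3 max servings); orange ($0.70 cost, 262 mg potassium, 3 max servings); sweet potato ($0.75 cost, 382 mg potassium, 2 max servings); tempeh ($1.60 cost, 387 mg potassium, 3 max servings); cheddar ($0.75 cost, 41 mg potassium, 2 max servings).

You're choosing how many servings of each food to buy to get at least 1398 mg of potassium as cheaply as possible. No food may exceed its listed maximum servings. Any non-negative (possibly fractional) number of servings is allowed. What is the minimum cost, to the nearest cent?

$3.19

Cost per mg of potassium: sweet potato $0.0020, orange $0.0027, kale $0.0027, tempeh $0.0041, cheddar $0.0183.
Take 2 servings of sweet potato: +764.0 mg potassium for $1.50 (total $1.50, still need 634.0 mg).
Take 2.42 servings of orange: +634.0 mg potassium for $1.69 (total $3.19, still need 0.0 mg).
Filling from the cheapest source first is optimal under one linear minimum: $3.19.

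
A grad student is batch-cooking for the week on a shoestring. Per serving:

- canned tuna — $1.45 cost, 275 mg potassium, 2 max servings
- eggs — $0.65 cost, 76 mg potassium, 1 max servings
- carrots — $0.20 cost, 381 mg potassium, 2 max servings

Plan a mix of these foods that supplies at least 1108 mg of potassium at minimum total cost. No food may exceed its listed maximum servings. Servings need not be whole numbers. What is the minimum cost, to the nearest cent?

Cost per mg of potassium: carrots $0.0005, canned tuna $0.0053, eggs $0.0086.
Take 2 servings of carrots: +762.0 mg potassium for $0.40 (total $0.40, still need 346.0 mg).
Take 1.258 servings of canned tuna: +346.0 mg potassium for $1.82 (total $2.22, still need 0.0 mg).
Greedy by cheapest-per-mg is optimal for a single linear constraint, so the minimum cost is $2.22.

$2.22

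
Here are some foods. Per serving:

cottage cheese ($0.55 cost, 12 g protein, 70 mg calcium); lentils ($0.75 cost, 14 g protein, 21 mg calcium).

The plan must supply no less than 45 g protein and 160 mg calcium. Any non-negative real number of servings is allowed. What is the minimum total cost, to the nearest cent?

Check every corner: each single food scaled to meet both minima, and each pair solved so both constraints bind.
cottage cheese only: max(45/12, 160/70) = 3.75 servings → $2.06.
lentils only: max(45/14, 160/21) = 7.619 servings → $5.71.
cottage cheese + lentils with both tight: 1.779 servings and 1.69 servings → $2.25.
Cheapest feasible corner: $2.06.

$2.06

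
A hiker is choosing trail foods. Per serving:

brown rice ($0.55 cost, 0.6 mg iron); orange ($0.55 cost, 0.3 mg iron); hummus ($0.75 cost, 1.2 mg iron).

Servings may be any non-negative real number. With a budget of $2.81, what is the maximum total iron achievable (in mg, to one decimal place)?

Iron per dollar: hummus 1.6, brown rice 1.091, orange 0.5455.
With no serving limits, spend the whole cost allowance on hummus: $2.81 / $0.75 × 1.2 mg = 4.5 mg.

4.5 mg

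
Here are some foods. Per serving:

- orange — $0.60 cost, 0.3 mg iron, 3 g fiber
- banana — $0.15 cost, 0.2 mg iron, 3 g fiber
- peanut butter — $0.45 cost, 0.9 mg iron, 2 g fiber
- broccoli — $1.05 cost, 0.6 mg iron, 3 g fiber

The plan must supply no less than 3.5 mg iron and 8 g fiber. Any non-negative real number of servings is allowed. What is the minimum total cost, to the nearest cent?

$1.75

At the optimum either one food covers both requirements or two foods hit both targets exactly; no other combination can be cheaper.
orange only: max(3.5/0.3, 8/3) = 11.67 servings → $7.00.
banana only: max(3.5/0.2, 8/3) = 17.5 servings → $2.62.
peanut butter only: max(3.5/0.9, 8/2) = 4 servings → $1.80.
broccoli only: max(3.5/0.6, 8/3) = 5.833 servings → $6.12.
orange + banana: the both-tight solution has a negative serving — not a feasible corner.
orange + peanut butter with both tight: 0.09524 servings and 3.857 servings → $1.79.
orange + broccoli with both targets exact would need a negative amount; discard.
banana + peanut butter with both tight: 0.08696 servings and 3.87 servings → $1.75.
banana + broccoli: the both-tight solution has a negative serving — not a feasible corner.
peanut butter + broccoli with both tight: 3.8 servings and 0.1333 servings → $1.85.
The minimum over all feasible corners is $1.75.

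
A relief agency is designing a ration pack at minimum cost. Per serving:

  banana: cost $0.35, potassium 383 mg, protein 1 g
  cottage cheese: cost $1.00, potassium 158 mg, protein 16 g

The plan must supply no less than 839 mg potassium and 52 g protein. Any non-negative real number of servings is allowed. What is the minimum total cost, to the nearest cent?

banana only: max(839/383, 52/1) = 52 servings → $18.20.
cottage cheese only: max(839/158, 52/16) = 5.31 servings → $5.31.
banana + cottage cheese with both tight: 0.8724 servings and 3.195 servings → $3.50.
Cheapest feasible corner: $3.50.

$3.50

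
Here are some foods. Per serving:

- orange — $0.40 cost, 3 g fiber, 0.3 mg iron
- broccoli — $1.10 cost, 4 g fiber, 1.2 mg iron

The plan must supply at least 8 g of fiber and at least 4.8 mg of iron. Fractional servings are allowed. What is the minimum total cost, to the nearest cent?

$4.40

orange only: max(8/3, 4.8/0.3) = 16 servings → $6.40.
broccoli only: max(8/4, 4.8/1.2) = 4 servings → $4.40.
orange + broccoli: intersection lies outside the first quadrant.
Cheapest feasible corner: $4.40.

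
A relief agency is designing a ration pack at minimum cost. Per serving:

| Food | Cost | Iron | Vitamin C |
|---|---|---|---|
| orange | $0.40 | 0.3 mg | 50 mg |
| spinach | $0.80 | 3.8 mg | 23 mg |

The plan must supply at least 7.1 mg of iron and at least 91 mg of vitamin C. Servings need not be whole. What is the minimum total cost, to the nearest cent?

$1.83

For a min-cost LP with two ≥-constraints, a basic feasible solution has at most two positive variables.
orange only: max(7.1/0.3, 91/50) = 23.67 servings → $9.47.
spinach only: max(7.1/3.8, 91/23) = 3.957 servings → $3.17.
orange + spinach with both tight: 0.9967 servings and 1.79 servings → $1.83.
So the least-cost plan costs $1.83.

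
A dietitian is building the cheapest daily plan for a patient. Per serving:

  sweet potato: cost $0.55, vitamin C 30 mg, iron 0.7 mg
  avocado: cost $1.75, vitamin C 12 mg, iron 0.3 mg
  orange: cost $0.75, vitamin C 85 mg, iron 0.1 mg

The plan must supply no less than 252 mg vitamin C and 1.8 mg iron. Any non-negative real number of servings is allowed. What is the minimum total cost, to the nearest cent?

At the optimum either one food covers both requirements or two foods hit both targets exactly; no other combination can be cheaper.
sweet potato only: max(252/30, 1.8/0.7) = 8.4 servings → $4.62.
avocado only: max(252/12, 1.8/0.3) = 21 servings → $36.75.
orange only: max(252/85, 1.8/0.1) = 18 servings → $13.50.
sweet potato + avocado: the both-tight solution has a negative serving — not a feasible corner.
sweet potato + orange with both tight: 2.262 servings and 2.166 servings → $2.87.
avocado + orange with both tight: 5.259 servings and 2.222 servings → $10.87.
Cheapest feasible corner: $2.87.

$2.87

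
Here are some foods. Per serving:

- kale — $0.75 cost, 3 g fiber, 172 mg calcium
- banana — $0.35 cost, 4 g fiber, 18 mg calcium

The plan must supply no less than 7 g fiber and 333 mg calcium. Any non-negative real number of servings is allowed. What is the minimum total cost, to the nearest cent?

kale only: max(7/3, 333/172) = 2.333 servings → $1.75.
banana only: max(7/4, 333/18) = 18.5 servings → $6.47.
kale + banana with both tight: 1.902 servings and 0.3233 servings → $1.54.
The minimum over all feasible corners is $1.54.

$1.54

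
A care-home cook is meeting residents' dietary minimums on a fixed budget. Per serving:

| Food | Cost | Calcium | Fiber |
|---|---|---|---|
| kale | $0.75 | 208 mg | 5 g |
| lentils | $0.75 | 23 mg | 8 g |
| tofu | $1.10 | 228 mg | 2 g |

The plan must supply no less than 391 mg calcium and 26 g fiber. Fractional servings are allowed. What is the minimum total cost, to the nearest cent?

$2.90

A basic optimal solution has at most two foods positive. Try each food alone and each pair with both targets met exactly.
kale only: max(391/208, 26/5) = 5.2 servings → $3.90.
lentils only: max(391/23, 26/8) = 17 servings → $12.75.
tofu only: max(391/228, 26/2) = 13 servings → $14.30.
kale + lentils with both tight: 1.633 servings and 2.229 servings → $2.90.
kale + tofu with both targets exact would need a negative amount; discard.
lentils + tofu with both tight: 2.894 servings and 1.423 servings → $3.74.
So the least-cost plan costs $2.90.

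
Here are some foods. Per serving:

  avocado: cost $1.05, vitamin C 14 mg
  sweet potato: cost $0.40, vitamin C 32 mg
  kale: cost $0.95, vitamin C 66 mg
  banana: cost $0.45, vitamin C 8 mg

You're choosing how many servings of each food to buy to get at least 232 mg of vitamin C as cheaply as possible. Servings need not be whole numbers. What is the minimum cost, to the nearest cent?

$2.90

Cost per mg of vitamin C: sweet potato $0.0125, kale $0.0144, banana $0.0563, avocado $0.0750.
With no serving limits, use only sweet potato: 232 mg / 32 mg = 7.25 servings × $0.40 = $2.90.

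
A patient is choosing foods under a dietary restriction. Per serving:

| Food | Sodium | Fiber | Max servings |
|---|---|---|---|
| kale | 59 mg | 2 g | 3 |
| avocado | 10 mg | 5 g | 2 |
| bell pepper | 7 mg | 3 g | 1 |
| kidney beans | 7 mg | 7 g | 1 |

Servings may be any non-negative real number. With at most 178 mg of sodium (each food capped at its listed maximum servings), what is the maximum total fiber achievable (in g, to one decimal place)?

24.9 g

Fiber per mg sodium: kidney beans 1, avocado 0.5, bell pepper 0.4286, kale 0.0339.
Take 1 serving of kidney beans: uses 7 mg sodium, +7.0 g fiber (running total 7.0 g).
Take 2 servings of avocado: uses 20 mg sodium, +10.0 g fiber (running total 17.0 g).
Take 1 serving of bell pepper: uses 7 mg sodium, +3.0 g fiber (running total 20.0 g).
Take 2.441 servings of kale: uses 144 mg sodium, +4.9 g fiber (running total 24.9 g).
Greedy by best ratio exhausts the sodium allowance optimally: 24.9 g.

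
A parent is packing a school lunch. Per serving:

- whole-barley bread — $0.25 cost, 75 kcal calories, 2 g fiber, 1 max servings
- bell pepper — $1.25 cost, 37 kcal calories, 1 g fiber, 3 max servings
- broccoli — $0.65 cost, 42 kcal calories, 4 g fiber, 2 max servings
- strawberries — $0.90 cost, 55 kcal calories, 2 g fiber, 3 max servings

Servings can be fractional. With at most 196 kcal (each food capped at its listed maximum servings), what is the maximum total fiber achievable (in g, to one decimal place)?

12.1 g

Fiber per kcal: broccoli 0.09524, strawberries 0.03636, bell pepper 0.02703, whole-barley bread 0.02667.
Take 2 servings of broccoli: uses 84 kcal, +8.0 g fiber (running total 8.0 g).
Take 2.036 servings of strawberries: uses 112 kcal, +4.1 g fiber (running total 12.1 g).
Filling greedily by fiber-per-kcal is optimal for one linear limit, giving 12.1 g.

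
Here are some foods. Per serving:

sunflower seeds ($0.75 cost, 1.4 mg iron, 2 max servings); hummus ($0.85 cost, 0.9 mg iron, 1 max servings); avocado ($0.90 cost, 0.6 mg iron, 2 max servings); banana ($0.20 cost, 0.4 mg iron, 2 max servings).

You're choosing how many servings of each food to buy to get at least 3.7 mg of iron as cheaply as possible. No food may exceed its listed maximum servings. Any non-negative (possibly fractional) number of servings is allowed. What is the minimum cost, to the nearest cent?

$1.99

Cost per mg of iron: banana $0.5000, sunflower seeds $0.5357, hummus $0.9444, avocado $1.5000.
Take 2 servings of banana: +0.8 mg iron for $0.40 (total $0.40, still need 2.9 mg).
Take 2 servings of sunflower seeds: +2.8 mg iron for $1.50 (total $1.90, still need 0.1 mg).
Take 0.1111 servings of hummus: +0.1 mg iron for $0.09 (total $1.99, still need 0.0 mg).
Filling from the cheapest source first is optimal under one linear minimum: $1.99.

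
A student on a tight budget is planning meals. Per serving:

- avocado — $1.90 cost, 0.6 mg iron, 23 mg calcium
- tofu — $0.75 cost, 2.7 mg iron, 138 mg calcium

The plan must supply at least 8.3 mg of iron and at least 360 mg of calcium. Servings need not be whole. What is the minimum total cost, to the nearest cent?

$2.31

Compare the cost at each extreme point of the feasible region.
avocado only: max(8.3/0.6, 360/23) = 15.65 servings → $29.74.
tofu only: max(8.3/2.7, 360/138) = 3.074 servings → $2.31.
avocado + tofu with both tight: 8.377 servings and 1.213 servings → $16.83.
So the least-cost plan costs $2.31.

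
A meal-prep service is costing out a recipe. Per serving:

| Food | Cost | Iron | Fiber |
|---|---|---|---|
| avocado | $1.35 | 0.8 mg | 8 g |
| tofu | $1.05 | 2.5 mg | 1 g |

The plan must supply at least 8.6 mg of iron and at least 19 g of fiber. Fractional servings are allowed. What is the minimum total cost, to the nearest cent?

$5.67

The cheapest plan sits at a corner of the feasible region — with two constraints it uses at most two foods.
avocado only: max(8.6/0.8, 19/8) = 10.75 servings → $14.51.
tofu only: max(8.6/2.5, 19/1) = 19 servings → $19.95.
avocado + tofu with both tight: 2.026 servings and 2.792 servings → $5.67.
Cheapest feasible corner: $5.67.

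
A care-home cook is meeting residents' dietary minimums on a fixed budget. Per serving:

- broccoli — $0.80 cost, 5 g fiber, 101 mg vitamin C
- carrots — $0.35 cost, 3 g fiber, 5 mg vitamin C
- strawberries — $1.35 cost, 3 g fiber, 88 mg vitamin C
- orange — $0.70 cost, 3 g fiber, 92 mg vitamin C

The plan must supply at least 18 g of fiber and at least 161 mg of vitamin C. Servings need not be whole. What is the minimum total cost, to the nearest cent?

broccoli only: max(18/5, 161/101) = 3.6 servings → $2.88.
carrots only: max(18/3, 161/5) = 32.2 servings → $11.27.
strawberries only: max(18/3, 161/88) = 6 servings → $8.10.
orange only: max(18/3, 161/92) = 6 servings → $4.20.
broccoli + carrots with both tight: 1.414 servings and 3.644 servings → $2.41.
broccoli + strawberries: the both-tight solution has a negative serving — not a feasible corner.
broccoli + orange: intersection lies outside the first quadrant.
carrots + strawberries with both tight: 4.422 servings and 1.578 servings → $3.68.
carrots + orange with both tight: 4.494 servings and 1.506 servings → $2.63.
strawberries + orange: the both-tight solution has a negative serving — not a feasible corner.
Cheapest feasible corner: $2.41.

$2.41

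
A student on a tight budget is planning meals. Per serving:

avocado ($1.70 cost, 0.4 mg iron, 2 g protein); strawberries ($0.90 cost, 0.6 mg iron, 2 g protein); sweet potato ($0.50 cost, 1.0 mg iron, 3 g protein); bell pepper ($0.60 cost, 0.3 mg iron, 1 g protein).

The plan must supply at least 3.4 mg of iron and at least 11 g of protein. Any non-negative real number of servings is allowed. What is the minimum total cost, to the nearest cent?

$1.83

An LP optimum is at a vertex; with two nutrient constraints at most two foods are used. Check each candidate.
avocado only: max(3.4/0.4, 11/2) = 8.5 servings → $14.45.
strawberries only: max(3.4/0.6, 11/2) = 5.667 servings → $5.10.
sweet potato only: max(3.4/1.0, 11/3) = 3.667 servings → $1.83.
bell pepper only: max(3.4/0.3, 11/1) = 11.33 servings → $6.80.
avocado + strawberries: intersection lies outside the first quadrant.
avocado + sweet potato with both tight: 1 serving and 3 servings → $3.20.
avocado + bell pepper: intersection lies outside the first quadrant.
strawberries + sweet potato with both tight: 4 servings and 1 serving → $4.10.
strawberries + bell pepper (both tight): parallel constraints — no distinct corner.
sweet potato + bell pepper with both tight: 1 serving and 8 servings → $5.30.
So the least-cost plan costs $1.83.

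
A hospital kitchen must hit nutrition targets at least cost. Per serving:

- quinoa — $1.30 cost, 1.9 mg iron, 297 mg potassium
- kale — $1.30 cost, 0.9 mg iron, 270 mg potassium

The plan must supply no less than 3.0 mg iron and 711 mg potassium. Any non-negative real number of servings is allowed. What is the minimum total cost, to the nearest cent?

quinoa only: max(3.0/1.9, 711/297) = 2.394 servings → $3.11.
kale only: max(3.0/0.9, 711/270) = 3.333 servings → $4.33.
quinoa + kale with both tight: 0.6923 servings and 1.872 servings → $3.33.
The minimum over all feasible corners is $3.11.

$3.11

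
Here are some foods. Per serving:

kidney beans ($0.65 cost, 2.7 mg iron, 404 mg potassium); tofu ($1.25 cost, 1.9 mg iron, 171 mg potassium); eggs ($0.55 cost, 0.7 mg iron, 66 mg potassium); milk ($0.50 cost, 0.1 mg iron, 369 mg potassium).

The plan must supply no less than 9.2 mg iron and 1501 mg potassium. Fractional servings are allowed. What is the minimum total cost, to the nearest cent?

$2.38

Check every corner: each single food scaled to meet both minima, and each pair solved so both constraints bind.
kidney beans only: max(9.2/2.7, 1501/404) = 3.715 servings → $2.41.
tofu only: max(9.2/1.9, 1501/171) = 8.778 servings → $10.97.
eggs only: max(9.2/0.7, 1501/66) = 22.74 servings → $12.51.
milk only: max(9.2/0.1, 1501/369) = 92 servings → $46.00.
kidney beans + tofu: the both-tight solution has a negative serving — not a feasible corner.
kidney beans + eggs: intersection lies outside the first quadrant.
kidney beans + milk with both tight: 3.394 servings and 0.3514 servings → $2.38.
tofu + eggs with both targets exact would need a negative amount; discard.
tofu + milk with both tight: 4.744 servings and 1.869 servings → $6.86.
eggs + milk with both tight: 12.89 servings and 1.762 servings → $7.97.
So the least-cost plan costs $2.38.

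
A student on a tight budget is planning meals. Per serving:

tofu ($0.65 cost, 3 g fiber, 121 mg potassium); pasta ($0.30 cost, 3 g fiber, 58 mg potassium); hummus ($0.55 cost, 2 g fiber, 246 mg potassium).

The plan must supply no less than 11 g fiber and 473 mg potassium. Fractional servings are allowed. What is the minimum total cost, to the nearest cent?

At the optimum either one food covers both requirements or two foods hit both targets exactly; no other combination can be cheaper.
tofu only: max(11/3, 473/121) = 3.909 servings → $2.54.
pasta only: max(11/3, 473/58) = 8.155 servings → $2.45.
hummus only: max(11/2, 473/246) = 5.5 servings → $3.02.
tofu + pasta: intersection lies outside the first quadrant.
tofu + hummus with both tight: 3.548 servings and 0.1774 servings → $2.40.
pasta + hummus with both tight: 2.83 servings and 1.256 servings → $1.54.
So the least-cost plan costs $1.54.

$1.54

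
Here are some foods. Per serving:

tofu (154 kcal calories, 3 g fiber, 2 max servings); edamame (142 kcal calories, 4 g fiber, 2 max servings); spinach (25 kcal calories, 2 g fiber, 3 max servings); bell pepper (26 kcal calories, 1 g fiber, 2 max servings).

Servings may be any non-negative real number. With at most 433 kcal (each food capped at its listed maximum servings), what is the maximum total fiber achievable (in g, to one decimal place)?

Fiber per kcal: spinach 0.08, bell pepper 0.03846, edamame 0.02817, tofu 0.01948.
Take 3 servings of spinach: uses 75 kcal, +6.0 g fiber (running total 6.0 g).
Take 2 servings of bell pepper: uses 52 kcal, +2.0 g fiber (running total 8.0 g).
Take 2 servings of edamame: uses 284 kcal, +8.0 g fiber (running total 16.0 g).
Take 0.1429 servings of tofu: uses 22 kcal, +0.4 g fiber (running total 16.4 g).
Greedy by best ratio exhausts the calories allowance optimally: 16.4 g.

16.4 g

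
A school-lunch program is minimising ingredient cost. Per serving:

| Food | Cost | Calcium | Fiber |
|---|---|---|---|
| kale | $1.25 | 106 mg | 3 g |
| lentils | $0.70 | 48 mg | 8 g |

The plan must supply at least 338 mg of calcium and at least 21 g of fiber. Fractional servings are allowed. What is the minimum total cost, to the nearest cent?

$4.22

Two binding constraints pin down two serving amounts, so the optimal mix uses at most two foods. The candidates are each food alone (scaled to the tighter of calcium/fiber) and each pair with both constraints tight.
kale only: max(338/106, 21/3) = 7 servings → $8.75.
lentils only: max(338/48, 21/8) = 7.042 servings → $4.93.
kale + lentils with both tight: 2.409 servings and 1.722 servings → $4.22.
Cheapest feasible corner: $4.22.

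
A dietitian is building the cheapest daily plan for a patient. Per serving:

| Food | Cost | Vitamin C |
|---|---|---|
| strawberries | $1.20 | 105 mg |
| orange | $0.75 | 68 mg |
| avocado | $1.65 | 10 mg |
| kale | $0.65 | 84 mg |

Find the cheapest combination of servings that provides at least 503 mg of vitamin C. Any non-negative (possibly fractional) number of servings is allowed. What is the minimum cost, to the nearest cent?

$3.89

Cost per mg of vitamin C: kale $0.0077, orange $0.0110, strawberries $0.0114, avocado $0.1650.
With no serving limits, use only kale: 503 mg / 84 mg = 5.988 servings × $0.65 = $3.89.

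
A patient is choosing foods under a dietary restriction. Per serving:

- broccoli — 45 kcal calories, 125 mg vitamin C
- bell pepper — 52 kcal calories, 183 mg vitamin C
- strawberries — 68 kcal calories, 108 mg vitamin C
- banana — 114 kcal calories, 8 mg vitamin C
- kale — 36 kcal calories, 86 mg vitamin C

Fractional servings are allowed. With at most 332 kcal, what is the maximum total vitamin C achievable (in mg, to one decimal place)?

Vitamin C per kcal: bell pepper 3.519, broccoli 2.778, kale 2.389, strawberries 1.588, banana 0.07018.
With no serving limits, spend the whole calories allowance on bell pepper: 332 kcal / 52 kcal × 183 mg = 1168.4 mg.

1168.4 mg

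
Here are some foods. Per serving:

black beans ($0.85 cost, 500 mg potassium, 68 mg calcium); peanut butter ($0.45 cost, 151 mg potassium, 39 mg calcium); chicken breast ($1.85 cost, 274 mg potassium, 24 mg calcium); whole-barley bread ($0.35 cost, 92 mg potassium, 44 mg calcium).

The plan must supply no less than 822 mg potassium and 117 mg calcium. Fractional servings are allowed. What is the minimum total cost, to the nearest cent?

This is a tiny linear program; its minimum lies at a vertex of the feasible set. List the vertices and price them.
black beans only: max(822/500, 117/68) = 1.721 servings → $1.46.
peanut butter only: max(822/151, 117/39) = 5.444 servings → $2.45.
chicken breast only: max(822/274, 117/24) = 4.875 servings → $9.02.
whole-barley bread only: max(822/92, 117/44) = 8.935 servings → $3.13.
black beans + peanut butter with both tight: 1.559 servings and 0.2821 servings → $1.45.
black beans + chicken breast with both targets exact would need a negative amount; discard.
black beans + whole-barley bread with both tight: 1.614 servings and 0.1654 servings → $1.43.
peanut butter + chicken breast with both tight: 1.746 servings and 2.038 servings → $4.56.
peanut butter + whole-barley bread: intersection lies outside the first quadrant.
chicken breast + whole-barley bread with both tight: 2.58 servings and 1.252 servings → $5.21.
The minimum over all feasible corners is $1.43.

$1.43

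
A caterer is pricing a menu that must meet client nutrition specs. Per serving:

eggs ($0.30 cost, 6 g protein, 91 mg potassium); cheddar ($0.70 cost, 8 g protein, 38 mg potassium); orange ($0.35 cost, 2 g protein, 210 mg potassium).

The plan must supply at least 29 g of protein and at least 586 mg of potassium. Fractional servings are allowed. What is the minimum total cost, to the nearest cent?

$1.65

Check every corner: each single food scaled to meet both minima, and each pair solved so both constraints bind.
eggs only: max(29/6, 586/91) = 6.44 servings → $1.93.
cheddar only: max(29/8, 586/38) = 15.42 servings → $10.79.
orange only: max(29/2, 586/210) = 14.5 servings → $5.08.
eggs + cheddar: intersection lies outside the first quadrant.
eggs + orange with both tight: 4.562 servings and 0.8135 servings → $1.65.
cheddar + orange with both tight: 3.066 servings and 2.236 servings → $2.93.
Cheapest feasible corner: $1.65.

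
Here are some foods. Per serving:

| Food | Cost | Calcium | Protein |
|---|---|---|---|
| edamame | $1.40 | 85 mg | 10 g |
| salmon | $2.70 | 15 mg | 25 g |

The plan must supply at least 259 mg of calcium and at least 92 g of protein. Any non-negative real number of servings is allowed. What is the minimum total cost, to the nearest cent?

edamame only: max(259/85, 92/10) = 9.2 servings → $12.88.
salmon only: max(259/15, 92/25) = 17.27 servings → $46.62.
edamame + salmon with both tight: 2.58 servings and 2.648 servings → $10.76.
The minimum over all feasible corners is $10.76.

$10.76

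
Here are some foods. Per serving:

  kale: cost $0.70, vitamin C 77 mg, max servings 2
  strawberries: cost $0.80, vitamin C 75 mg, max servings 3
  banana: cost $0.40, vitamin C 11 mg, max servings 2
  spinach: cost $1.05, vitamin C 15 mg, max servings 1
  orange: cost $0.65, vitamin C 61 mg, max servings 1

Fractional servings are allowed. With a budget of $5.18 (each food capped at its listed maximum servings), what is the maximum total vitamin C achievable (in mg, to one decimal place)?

460.1 mg

Vitamin C per dollar: kale 110, orange 93.85, strawberries 93.75, banana 27.5, spinach 14.29.
Take 2 servings of kale: spends $1.40, +154.0 mg vitamin C (running total 154.0 mg).
Take 1 serving of orange: spends $0.65, +61.0 mg vitamin C (running total 215.0 mg).
Take 3 servings of strawberries: spends $2.40, +225.0 mg vitamin C (running total 440.0 mg).
Take 1.825 servings of banana: spends $0.73, +20.1 mg vitamin C (running total 460.1 mg).
Filling greedily by vitamin C-per-dollar is optimal for one linear limit, giving 460.1 mg.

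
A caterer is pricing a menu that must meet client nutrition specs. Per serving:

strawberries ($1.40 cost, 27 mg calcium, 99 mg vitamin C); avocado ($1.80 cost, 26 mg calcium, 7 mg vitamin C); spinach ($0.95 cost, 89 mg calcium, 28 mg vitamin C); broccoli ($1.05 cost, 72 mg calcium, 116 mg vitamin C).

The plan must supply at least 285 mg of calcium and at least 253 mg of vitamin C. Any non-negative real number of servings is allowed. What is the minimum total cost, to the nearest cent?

Minimising a linear cost over {calcium ≥ 285, vitamin C ≥ 253, servings ≥ 0} — the optimum is at a vertex, using one or two foods.
strawberries only: max(285/27, 253/99) = 10.56 servings → $14.78.
avocado only: max(285/26, 253/7) = 36.14 servings → $65.06.
spinach only: max(285/89, 253/28) = 9.036 servings → $8.58.
broccoli only: max(285/72, 253/116) = 3.958 servings → $4.16.
strawberries + avocado with both tight: 1.922 servings and 8.966 servings → $18.83.
strawberries + spinach with both tight: 1.805 servings and 2.655 servings → $5.05.
strawberries + broccoli with both targets exact would need a negative amount; discard.
avocado + spinach with both targets exact would need a negative amount; discard.
avocado + broccoli with both tight: 5.909 servings and 1.824 servings → $12.55.
spinach + broccoli with both tight: 1.787 servings and 1.75 servings → $3.53.
So the least-cost plan costs $3.53.

$3.53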